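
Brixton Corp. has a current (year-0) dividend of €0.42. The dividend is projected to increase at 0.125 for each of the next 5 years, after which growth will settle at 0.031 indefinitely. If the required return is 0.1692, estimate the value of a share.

€4.46

Two-stage DDM. Project D₁…D_5 at 0.125, terminal growth 0.031, discount at r = 0.1692.
D_1 = 0.4725
D_2 = 0.5316
D_3 = 0.5980
D_4 = 0.6728
D_5 = 0.7569
Terminal value at t=5: TV = D_6/(r−g) = 0.7803/(0.1692−0.031) = 5.6463
P₀ = 0.4725/(1+0.1692)^1 + 0.5316/(1+0.1692)^2 + 0.5980/(1+0.1692)^3 + 0.6728/(1+0.1692)^4 + 0.7569/(1+0.1692)^5 + 5.6463/(1+0.1692)^5 = 4.4577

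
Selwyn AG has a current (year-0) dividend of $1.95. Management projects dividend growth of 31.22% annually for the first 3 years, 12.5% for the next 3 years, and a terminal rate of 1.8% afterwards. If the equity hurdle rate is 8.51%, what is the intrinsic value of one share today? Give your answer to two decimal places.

Three-stage DDM. Project D₁…D_6; terminal Gordon value at t=6 with g = 0.018; discount at r = 0.0851.
D_1 = 2.5588
D_2 = 3.3576
D_3 = 4.4059
D_4 = 4.9566
D_5 = 5.5762
D_6 = 6.2732
TV_6 = 6.3862/(0.0851−0.018) = 95.1738
P₀ = Σ Dₜ/(1+r)ᵗ + TV_6/(1+r)^6 = 78.0873

$78.09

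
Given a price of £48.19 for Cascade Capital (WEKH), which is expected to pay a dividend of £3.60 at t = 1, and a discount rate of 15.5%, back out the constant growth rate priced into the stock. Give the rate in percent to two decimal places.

From P₀ = D₁/(r − g), the implied growth is g = r − D₁/P₀.
g = 0.155 − 3.60/48.19 = 0.155 − 0.07470 = 0.08030

8.03%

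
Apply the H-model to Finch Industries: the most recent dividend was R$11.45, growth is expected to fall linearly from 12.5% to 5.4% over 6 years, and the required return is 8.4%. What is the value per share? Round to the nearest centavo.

R$483.57

H-model: P₀ = D₀[(1+g_L) + H(g_S−g_L)]/(r−g_L), with H = 6/2 = 3.
P₀ = 11.45 × [(1+0.054) + 3×(0.125−0.054)] / (0.084−0.054)
   = 11.45 × 1.2670 / 0.03 = 483.5717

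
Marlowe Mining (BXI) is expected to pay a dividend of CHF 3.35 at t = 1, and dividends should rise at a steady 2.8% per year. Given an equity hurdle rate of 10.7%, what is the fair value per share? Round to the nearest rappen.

Gordon growth model: P₀ = D₁/(r − g), with D₁ = 3.35 given directly.
P₀ = 3.3500 / (0.107 − 0.028) = 3.3500 / 0.079 = 42.4051

CHF 42.41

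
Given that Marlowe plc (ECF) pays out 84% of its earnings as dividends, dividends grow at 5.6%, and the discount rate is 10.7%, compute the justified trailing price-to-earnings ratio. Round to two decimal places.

Justified trailing P/E = b(1+g)/(r−g) = 0.84×(1+0.056)/(0.107−0.056) = 17.3929

17.39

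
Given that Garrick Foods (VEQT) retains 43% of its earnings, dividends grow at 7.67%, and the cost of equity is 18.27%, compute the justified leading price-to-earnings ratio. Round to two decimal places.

5.38

Payout ratio b = 1 − 0.43 = 0.57.
Justified leading P/E = b/(r−g) = 0.57/(0.1827−0.0767) = 5.3774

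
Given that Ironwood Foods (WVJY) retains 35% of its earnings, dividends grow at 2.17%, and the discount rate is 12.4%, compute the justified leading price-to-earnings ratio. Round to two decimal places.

6.35

Payout ratio b = 1 − 0.35 = 0.65.
Justified leading P/E = b/(r−g) = 0.65/(0.124−0.0217) = 6.3539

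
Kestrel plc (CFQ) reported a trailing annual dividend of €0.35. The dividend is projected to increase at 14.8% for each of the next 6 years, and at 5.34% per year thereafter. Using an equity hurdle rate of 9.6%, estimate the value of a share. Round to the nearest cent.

Two-stage DDM. Project D₁…D_6 at 0.148, terminal growth 0.0534, discount at r = 0.096.
D_1 = 0.4018
D_2 = 0.4613
D_3 = 0.5295
D_4 = 0.6079
D_5 = 0.6979
D_6 = 0.8012
Terminal value at t=6: TV = D_7/(r−g) = 0.8439/(0.096−0.0534) = 19.8108
P₀ = 0.4018/(1+0.096)^1 + 0.4613/(1+0.096)^2 + 0.5295/(1+0.096)^3 + 0.6079/(1+0.096)^4 + 0.6979/(1+0.096)^5 + 0.8012/(1+0.096)^6 + 19.8108/(1+0.096)^6 = 13.9075

€13.91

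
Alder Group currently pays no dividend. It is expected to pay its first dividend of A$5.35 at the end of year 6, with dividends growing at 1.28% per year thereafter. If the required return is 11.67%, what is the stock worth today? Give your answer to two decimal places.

Deferred-dividend DDM. At t=5 the remaining stream is a growing perpetuity with first payment D_6 = 5.35.
V_5 = D_6/(r−g) = 5.35/(0.1167−0.0128) = 51.4918
P₀ = V_5/(1+r)^5 = 51.4918/(1+0.1167)^5 = 29.6521

A$29.65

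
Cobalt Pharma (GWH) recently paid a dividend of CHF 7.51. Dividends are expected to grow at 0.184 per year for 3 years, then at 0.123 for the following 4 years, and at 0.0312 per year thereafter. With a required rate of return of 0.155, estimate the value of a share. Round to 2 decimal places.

CHF 114.08

Three-stage DDM. Project D₁…D_7; terminal Gordon value at t=7 with g = 0.0312; discount at r = 0.155.
D_1 = 8.8918
D_2 = 10.5279
D_3 = 12.4651
D_4 = 13.9983
D_5 = 15.7201
D_6 = 17.6536
D_7 = 19.8250
TV_7 = 20.4436/(0.155−0.0312) = 165.1339
P₀ = Σ Dₜ/(1+r)ᵗ + TV_7/(1+r)^7 = 114.0833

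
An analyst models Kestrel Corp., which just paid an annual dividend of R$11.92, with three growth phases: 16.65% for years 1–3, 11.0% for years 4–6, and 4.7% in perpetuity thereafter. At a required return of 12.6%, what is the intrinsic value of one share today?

Three-stage DDM. Project D₁…D_6; terminal Gordon value at t=6 with g = 0.047; discount at r = 0.126.
D_1 = 13.9047
D_2 = 16.2198
D_3 = 18.9204
D_4 = 21.0017
D_5 = 23.3118
D_6 = 25.8761
TV_6 = 27.0923/(0.126−0.047) = 342.9407
P₀ = Σ Dₜ/(1+r)ᵗ + TV_6/(1+r)^6 = 245.2975

R$245.30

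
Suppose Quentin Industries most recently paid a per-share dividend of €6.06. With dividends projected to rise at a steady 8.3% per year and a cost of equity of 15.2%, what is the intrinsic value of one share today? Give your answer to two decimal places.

Gordon growth model: P₀ = D₁/(r − g). D₁ = 6.06 × (1 + 0.083) = 6.5630.
P₀ = 6.5630 / (0.152 − 0.083) = 6.5630 / 0.069 = 95.1157

€95.12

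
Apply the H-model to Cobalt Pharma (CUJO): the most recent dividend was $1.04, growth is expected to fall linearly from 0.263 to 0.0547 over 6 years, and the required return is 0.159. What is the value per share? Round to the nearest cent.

H-model: P₀ = D₀[(1+g_L) + H(g_S−g_L)]/(r−g_L), with H = 6/2 = 3.
P₀ = 1.04 × [(1+0.0547) + 3×(0.263−0.0547)] / (0.159−0.0547)
   = 1.04 × 1.6796 / 0.1043 = 16.7477

$16.75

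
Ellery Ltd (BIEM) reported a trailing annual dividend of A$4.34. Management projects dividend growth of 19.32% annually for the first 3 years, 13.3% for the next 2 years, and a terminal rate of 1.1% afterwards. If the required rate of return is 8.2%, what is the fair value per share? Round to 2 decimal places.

A$119.24

Three-stage DDM. Project D₁…D_5; terminal Gordon value at t=5 with g = 0.011; discount at r = 0.082.
D_1 = 5.1785
D_2 = 6.1790
D_3 = 7.3727
D_4 = 8.3533
D_5 = 9.4643
TV_5 = 9.5684/(0.082−0.011) = 134.7665
P₀ = Σ Dₜ/(1+r)ᵗ + TV_5/(1+r)^5 = 119.2362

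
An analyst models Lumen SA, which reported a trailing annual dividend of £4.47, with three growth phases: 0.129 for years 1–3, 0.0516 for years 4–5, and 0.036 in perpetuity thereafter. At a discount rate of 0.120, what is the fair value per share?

£71.75

Three-stage DDM. Project D₁…D_5; terminal Gordon value at t=5 with g = 0.036; discount at r = 0.12.
D_1 = 5.0466
D_2 = 5.6976
D_3 = 6.4326
D_4 = 6.7646
D_5 = 7.1136
TV_5 = 7.3697/(0.12−0.036) = 87.7346
P₀ = Σ Dₜ/(1+r)ᵗ + TV_5/(1+r)^5 = 71.7451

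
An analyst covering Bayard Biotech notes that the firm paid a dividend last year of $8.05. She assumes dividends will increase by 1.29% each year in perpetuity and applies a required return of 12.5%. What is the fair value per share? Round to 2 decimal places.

Gordon growth model: P₀ = D₁/(r − g). D₁ = 8.05 × (1 + 0.0129) = 8.1538.
P₀ = 8.1538 / (0.125 − 0.0129) = 8.1538 / 0.1121 = 72.7372

$72.74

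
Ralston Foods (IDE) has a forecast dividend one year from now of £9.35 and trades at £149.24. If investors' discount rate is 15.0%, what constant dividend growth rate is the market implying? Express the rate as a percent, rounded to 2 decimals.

8.73%

From P₀ = D₁/(r − g), the implied growth is g = r − D₁/P₀.
g = 0.15 − 9.35/149.24 = 0.15 − 0.06265 = 0.08735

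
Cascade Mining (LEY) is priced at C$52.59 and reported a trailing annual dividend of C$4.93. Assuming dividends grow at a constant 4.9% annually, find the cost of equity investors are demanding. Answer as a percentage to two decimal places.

14.73%

Rearranging the constant-growth DDM: r = D₁/P₀ + g.
D₁ = 4.93 × (1 + 0.049) = 5.1716.
r = 5.1716 / 52.59 + 0.049 = 0.09834 + 0.049 = 0.14734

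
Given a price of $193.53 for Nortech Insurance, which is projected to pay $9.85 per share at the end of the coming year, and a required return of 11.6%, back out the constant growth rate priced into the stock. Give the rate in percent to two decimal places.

From P₀ = D₁/(r − g), the implied growth is g = r − D₁/P₀.
g = 0.116 − 9.85/193.53 = 0.116 − 0.05090 = 0.06510

6.51%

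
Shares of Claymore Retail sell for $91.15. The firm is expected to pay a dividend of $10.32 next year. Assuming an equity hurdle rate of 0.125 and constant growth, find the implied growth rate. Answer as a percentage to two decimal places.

1.18%

From P₀ = D₁/(r − g), the implied growth is g = r − D₁/P₀.
g = 0.125 − 10.32/91.15 = 0.125 − 0.11322 = 0.01178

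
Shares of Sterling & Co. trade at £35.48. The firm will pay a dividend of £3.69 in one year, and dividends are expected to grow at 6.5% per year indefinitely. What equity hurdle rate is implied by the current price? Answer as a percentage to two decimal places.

Rearranging the constant-growth DDM: r = D₁/P₀ + g.
r = 3.6900 / 35.48 + 0.065 = 0.10400 + 0.065 = 0.16900

16.90%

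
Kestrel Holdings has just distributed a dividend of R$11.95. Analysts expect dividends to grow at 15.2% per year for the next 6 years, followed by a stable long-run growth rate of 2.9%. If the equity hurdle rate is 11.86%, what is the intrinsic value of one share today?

Two-stage DDM. Project D₁…D_6 at 0.152, terminal growth 0.029, discount at r = 0.1186.
D_1 = 13.7664
D_2 = 15.8589
D_3 = 18.2694
D_4 = 21.0464
D_5 = 24.2455
D_6 = 27.9308
Terminal value at t=6: TV = D_7/(r−g) = 28.7408/(0.1186−0.029) = 320.7673
P₀ = 13.7664/(1+0.1186)^1 + 15.8589/(1+0.1186)^2 + 18.2694/(1+0.1186)^3 + 21.0464/(1+0.1186)^4 + 24.2455/(1+0.1186)^5 + 27.9308/(1+0.1186)^6 + 320.7673/(1+0.1186)^6 = 243.3122

R$243.31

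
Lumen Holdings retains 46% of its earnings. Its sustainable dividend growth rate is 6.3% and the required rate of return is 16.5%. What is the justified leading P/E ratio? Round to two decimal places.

5.29

Payout ratio b = 1 − 0.46 = 0.54.
Justified leading P/E = b/(r−g) = 0.54/(0.165−0.063) = 5.2941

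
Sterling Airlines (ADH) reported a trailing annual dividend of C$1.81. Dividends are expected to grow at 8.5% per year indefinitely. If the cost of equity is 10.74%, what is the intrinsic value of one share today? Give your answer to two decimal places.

Gordon growth model: P₀ = D₁/(r − g). D₁ = 1.81 × (1 + 0.085) = 1.9639.
P₀ = 1.9639 / (0.1074 − 0.085) = 1.9639 / 0.0224 = 87.6719

C$87.67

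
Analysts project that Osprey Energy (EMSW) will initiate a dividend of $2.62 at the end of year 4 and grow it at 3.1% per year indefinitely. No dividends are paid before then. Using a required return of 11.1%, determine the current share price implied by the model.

$23.88

Deferred-dividend DDM. At t=3 the remaining stream is a growing perpetuity with first payment D_4 = 2.62.
V_3 = D_4/(r−g) = 2.62/(0.111−0.031) = 32.7500
P₀ = V_3/(1+r)^3 = 32.7500/(1+0.111)^3 = 23.8819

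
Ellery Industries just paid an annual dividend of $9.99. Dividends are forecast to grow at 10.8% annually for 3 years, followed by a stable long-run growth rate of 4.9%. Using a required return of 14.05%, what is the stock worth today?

$133.31

Two-stage DDM. Project D₁…D_3 at 0.108, terminal growth 0.049, discount at r = 0.1405.
D_1 = 11.0689
D_2 = 12.2644
D_3 = 13.5889
Terminal value at t=3: TV = D_4/(r−g) = 14.2548/(0.1405−0.049) = 155.7899
P₀ = 11.0689/(1+0.1405)^1 + 12.2644/(1+0.1405)^2 + 13.5889/(1+0.1405)^3 + 155.7899/(1+0.1405)^3 = 133.3096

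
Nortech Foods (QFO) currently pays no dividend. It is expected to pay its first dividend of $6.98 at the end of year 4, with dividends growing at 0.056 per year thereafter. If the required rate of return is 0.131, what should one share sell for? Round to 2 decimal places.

Deferred-dividend DDM. At t=3 the remaining stream is a growing perpetuity with first payment D_4 = 6.98.
V_3 = D_4/(r−g) = 6.98/(0.131−0.056) = 93.0667
P₀ = V_3/(1+r)^3 = 93.0667/(1+0.131)^3 = 64.3289

$64.33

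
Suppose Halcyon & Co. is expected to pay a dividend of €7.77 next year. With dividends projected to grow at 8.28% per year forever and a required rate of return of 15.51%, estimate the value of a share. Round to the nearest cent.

Gordon growth model: P₀ = D₁/(r − g), with D₁ = 7.77 given directly.
P₀ = 7.7700 / (0.1551 − 0.0828) = 7.7700 / 0.0723 = 107.4689

€107.47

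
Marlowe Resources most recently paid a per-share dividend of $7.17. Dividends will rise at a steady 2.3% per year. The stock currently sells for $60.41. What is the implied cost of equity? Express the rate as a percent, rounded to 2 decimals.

14.44%

Rearranging the constant-growth DDM: r = D₁/P₀ + g.
D₁ = 7.17 × (1 + 0.023) = 7.3349.
r = 7.3349 / 60.41 + 0.023 = 0.12142 + 0.023 = 0.14442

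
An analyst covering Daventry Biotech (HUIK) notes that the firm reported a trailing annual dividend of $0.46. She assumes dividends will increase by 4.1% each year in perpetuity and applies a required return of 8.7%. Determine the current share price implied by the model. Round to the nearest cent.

$10.41

Gordon growth model: P₀ = D₁/(r − g). D₁ = 0.46 × (1 + 0.041) = 0.4789.
P₀ = 0.4789 / (0.087 − 0.041) = 0.4789 / 0.046 = 10.4100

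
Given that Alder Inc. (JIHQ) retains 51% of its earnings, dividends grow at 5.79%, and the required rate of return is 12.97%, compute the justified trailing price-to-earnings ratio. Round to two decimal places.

Payout ratio b = 1 − 0.51 = 0.49.
Justified trailing P/E = b(1+g)/(r−g) = 0.49×(1+0.0579)/(0.1297−0.0579) = 7.2197

7.22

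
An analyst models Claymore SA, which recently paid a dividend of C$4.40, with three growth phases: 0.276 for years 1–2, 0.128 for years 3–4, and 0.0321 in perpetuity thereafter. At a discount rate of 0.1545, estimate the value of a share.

C$63.89

Three-stage DDM. Project D₁…D_4; terminal Gordon value at t=4 with g = 0.0321; discount at r = 0.1545.
D_1 = 5.6144
D_2 = 7.1640
D_3 = 8.0810
D_4 = 9.1153
TV_4 = 9.4079/(0.1545−0.0321) = 76.8622
P₀ = Σ Dₜ/(1+r)ᵗ + TV_4/(1+r)^4 = 63.8853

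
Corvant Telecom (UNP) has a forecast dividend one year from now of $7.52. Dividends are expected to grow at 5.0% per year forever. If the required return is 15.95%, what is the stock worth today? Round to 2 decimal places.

Gordon growth model: P₀ = D₁/(r − g), with D₁ = 7.52 given directly.
P₀ = 7.5200 / (0.1595 − 0.05) = 7.5200 / 0.1095 = 68.6758

$68.68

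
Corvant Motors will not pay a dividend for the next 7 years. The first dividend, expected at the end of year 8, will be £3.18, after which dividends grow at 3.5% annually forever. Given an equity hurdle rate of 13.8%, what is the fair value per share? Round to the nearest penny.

Deferred-dividend DDM. At t=7 the remaining stream is a growing perpetuity with first payment D_8 = 3.18.
V_7 = D_8/(r−g) = 3.18/(0.138−0.035) = 30.8738
P₀ = V_7/(1+r)^7 = 30.8738/(1+0.138)^7 = 12.4909

£12.49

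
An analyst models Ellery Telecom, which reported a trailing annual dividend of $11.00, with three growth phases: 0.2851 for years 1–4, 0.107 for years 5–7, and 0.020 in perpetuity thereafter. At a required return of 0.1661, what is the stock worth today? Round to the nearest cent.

Three-stage DDM. Project D₁…D_7; terminal Gordon value at t=7 with g = 0.02; discount at r = 0.1661.
D_1 = 14.1361
D_2 = 18.1663
D_3 = 23.3455
D_4 = 30.0013
D_5 = 33.2115
D_6 = 36.7651
D_7 = 40.6990
TV_7 = 41.5129/(0.1661−0.02) = 284.1405
P₀ = Σ Dₜ/(1+r)ᵗ + TV_7/(1+r)^7 = 197.2508

$197.25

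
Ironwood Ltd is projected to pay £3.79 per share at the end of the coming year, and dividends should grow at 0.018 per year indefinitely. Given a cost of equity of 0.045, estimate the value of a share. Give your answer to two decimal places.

£140.37

Gordon growth model: P₀ = D₁/(r − g), with D₁ = 3.79 given directly.
P₀ = 3.7900 / (0.045 − 0.018) = 3.7900 / 0.027 = 140.3704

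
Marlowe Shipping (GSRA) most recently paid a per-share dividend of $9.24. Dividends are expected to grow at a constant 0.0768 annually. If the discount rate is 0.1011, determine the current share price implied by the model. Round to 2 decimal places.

$409.45

Gordon growth model: P₀ = D₁/(r − g). D₁ = 9.24 × (1 + 0.0768) = 9.9496.
P₀ = 9.9496 / (0.1011 − 0.0768) = 9.9496 / 0.0243 = 409.4499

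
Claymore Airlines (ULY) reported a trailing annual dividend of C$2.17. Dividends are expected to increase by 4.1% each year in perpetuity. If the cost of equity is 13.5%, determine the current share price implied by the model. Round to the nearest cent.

C$24.03

Gordon growth model: P₀ = D₁/(r − g). D₁ = 2.17 × (1 + 0.041) = 2.2590.
P₀ = 2.2590 / (0.135 − 0.041) = 2.2590 / 0.094 = 24.0316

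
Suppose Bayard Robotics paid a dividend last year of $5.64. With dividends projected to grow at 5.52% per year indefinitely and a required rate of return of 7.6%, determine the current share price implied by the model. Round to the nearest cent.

$286.12

Gordon growth model: P₀ = D₁/(r − g). D₁ = 5.64 × (1 + 0.0552) = 5.9513.
P₀ = 5.9513 / (0.076 − 0.0552) = 5.9513 / 0.0208 = 286.1215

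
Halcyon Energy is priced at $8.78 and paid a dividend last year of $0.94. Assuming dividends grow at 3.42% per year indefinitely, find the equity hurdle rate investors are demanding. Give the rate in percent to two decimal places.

Rearranging the constant-growth DDM: r = D₁/P₀ + g.
D₁ = 0.94 × (1 + 0.0342) = 0.9721.
r = 0.9721 / 8.78 + 0.0342 = 0.11072 + 0.0342 = 0.14492

14.49%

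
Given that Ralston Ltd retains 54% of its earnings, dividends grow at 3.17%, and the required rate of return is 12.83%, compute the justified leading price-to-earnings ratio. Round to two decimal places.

4.76

Payout ratio b = 1 − 0.54 = 0.46.
Justified leading P/E = b/(r−g) = 0.46/(0.1283−0.0317) = 4.7619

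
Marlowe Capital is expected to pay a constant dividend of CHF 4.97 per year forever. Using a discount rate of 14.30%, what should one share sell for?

CHF 34.76

Zero-growth DDM (perpetuity): P₀ = D/r = 4.97 / 0.143 = 34.7552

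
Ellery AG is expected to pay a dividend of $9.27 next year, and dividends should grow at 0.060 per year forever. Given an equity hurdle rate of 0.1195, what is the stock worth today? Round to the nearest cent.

$155.80

Gordon growth model: P₀ = D₁/(r − g), with D₁ = 9.27 given directly.
P₀ = 9.2700 / (0.1195 − 0.06) = 9.2700 / 0.0595 = 155.7983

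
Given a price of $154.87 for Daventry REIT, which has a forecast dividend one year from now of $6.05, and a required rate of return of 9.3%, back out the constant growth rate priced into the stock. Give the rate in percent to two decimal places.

From P₀ = D₁/(r − g), the implied growth is g = r − D₁/P₀.
g = 0.093 − 6.05/154.87 = 0.093 − 0.03907 = 0.05393

5.39%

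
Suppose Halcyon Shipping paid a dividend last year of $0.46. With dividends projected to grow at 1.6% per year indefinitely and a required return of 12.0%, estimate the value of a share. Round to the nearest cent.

Gordon growth model: P₀ = D₁/(r − g). D₁ = 0.46 × (1 + 0.016) = 0.4674.
P₀ = 0.4674 / (0.12 − 0.016) = 0.4674 / 0.104 = 4.4938

$4.49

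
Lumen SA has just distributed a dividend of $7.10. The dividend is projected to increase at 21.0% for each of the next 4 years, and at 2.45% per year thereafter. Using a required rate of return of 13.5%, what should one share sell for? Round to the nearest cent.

$118.44

Two-stage DDM. Project D₁…D_4 at 0.21, terminal growth 0.0245, discount at r = 0.135.
D_1 = 8.5910
D_2 = 10.3951
D_3 = 12.5781
D_4 = 15.2195
Terminal value at t=4: TV = D_5/(r−g) = 15.5924/(0.135−0.0245) = 141.1073
P₀ = 8.5910/(1+0.135)^1 + 10.3951/(1+0.135)^2 + 12.5781/(1+0.135)^3 + 15.2195/(1+0.135)^4 + 141.1073/(1+0.135)^4 = 118.4408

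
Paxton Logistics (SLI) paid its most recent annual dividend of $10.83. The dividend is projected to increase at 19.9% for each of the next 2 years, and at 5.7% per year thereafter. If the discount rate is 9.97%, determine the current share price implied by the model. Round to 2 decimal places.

Two-stage DDM. Project D₁…D_2 at 0.199, terminal growth 0.057, discount at r = 0.0997.
D_1 = 12.9852
D_2 = 15.5692
Terminal value at t=2: TV = D_3/(r−g) = 16.4567/(0.0997−0.057) = 385.4020
P₀ = 12.9852/(1+0.0997)^1 + 15.5692/(1+0.0997)^2 + 385.4020/(1+0.0997)^2 = 343.3699

$343.37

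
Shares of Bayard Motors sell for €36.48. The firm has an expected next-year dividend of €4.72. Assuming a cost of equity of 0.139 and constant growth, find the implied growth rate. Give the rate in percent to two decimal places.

0.96%

From P₀ = D₁/(r − g), the implied growth is g = r − D₁/P₀.
g = 0.139 − 4.72/36.48 = 0.139 − 0.12939 = 0.00961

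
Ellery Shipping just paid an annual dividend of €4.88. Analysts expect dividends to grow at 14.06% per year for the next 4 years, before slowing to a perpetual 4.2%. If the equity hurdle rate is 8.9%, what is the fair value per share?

€152.14

Two-stage DDM. Project D₁…D_4 at 0.1406, terminal growth 0.042, discount at r = 0.089.
D_1 = 5.5661
D_2 = 6.3487
D_3 = 7.2414
D_4 = 8.2595
Terminal value at t=4: TV = D_5/(r−g) = 8.6064/(0.089−0.042) = 183.1147
P₀ = 5.5661/(1+0.089)^1 + 6.3487/(1+0.089)^2 + 7.2414/(1+0.089)^3 + 8.2595/(1+0.089)^4 + 183.1147/(1+0.089)^4 = 152.1447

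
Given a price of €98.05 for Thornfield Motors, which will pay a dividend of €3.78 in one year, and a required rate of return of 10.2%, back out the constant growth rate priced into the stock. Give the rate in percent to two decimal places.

From P₀ = D₁/(r − g), the implied growth is g = r − D₁/P₀.
g = 0.102 − 3.78/98.05 = 0.102 − 0.03855 = 0.06345

6.34%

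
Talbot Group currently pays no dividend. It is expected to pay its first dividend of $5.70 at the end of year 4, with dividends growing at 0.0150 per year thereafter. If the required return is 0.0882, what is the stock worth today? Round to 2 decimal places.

$60.43

Deferred-dividend DDM. At t=3 the remaining stream is a growing perpetuity with first payment D_4 = 5.70.
V_3 = D_4/(r−g) = 5.70/(0.0882−0.015) = 77.8689
P₀ = V_3/(1+r)^3 = 77.8689/(1+0.0882)^3 = 60.4279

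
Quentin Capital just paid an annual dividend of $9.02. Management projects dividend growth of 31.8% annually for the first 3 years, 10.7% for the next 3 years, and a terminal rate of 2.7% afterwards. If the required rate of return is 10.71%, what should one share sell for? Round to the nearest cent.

Three-stage DDM. Project D₁…D_6; terminal Gordon value at t=6 with g = 0.027; discount at r = 0.1071.
D_1 = 11.8884
D_2 = 15.6689
D_3 = 20.6516
D_4 = 22.8613
D_5 = 25.3074
D_6 = 28.0153
TV_6 = 28.7717/(0.1071−0.027) = 359.1977
P₀ = Σ Dₜ/(1+r)ᵗ + TV_6/(1+r)^6 = 279.4707

$279.47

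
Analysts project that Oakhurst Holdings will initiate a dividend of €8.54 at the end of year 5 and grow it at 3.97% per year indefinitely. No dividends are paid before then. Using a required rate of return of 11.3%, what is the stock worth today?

€75.92

Deferred-dividend DDM. At t=4 the remaining stream is a growing perpetuity with first payment D_5 = 8.54.
V_4 = D_5/(r−g) = 8.54/(0.113−0.0397) = 116.5075
P₀ = V_4/(1+r)^4 = 116.5075/(1+0.113)^4 = 75.9230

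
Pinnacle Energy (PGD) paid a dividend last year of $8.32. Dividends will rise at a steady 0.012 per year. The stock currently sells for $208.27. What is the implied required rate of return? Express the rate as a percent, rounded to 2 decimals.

Rearranging the constant-growth DDM: r = D₁/P₀ + g.
D₁ = 8.32 × (1 + 0.012) = 8.4198.
r = 8.4198 / 208.27 + 0.012 = 0.04043 + 0.012 = 0.05243

5.24%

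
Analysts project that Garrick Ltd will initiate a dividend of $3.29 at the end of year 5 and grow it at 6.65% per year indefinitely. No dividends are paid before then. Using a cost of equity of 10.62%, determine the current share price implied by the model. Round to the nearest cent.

$55.34

Deferred-dividend DDM. At t=4 the remaining stream is a growing perpetuity with first payment D_5 = 3.29.
V_4 = D_5/(r−g) = 3.29/(0.1062−0.0665) = 82.8715
P₀ = V_4/(1+r)^4 = 82.8715/(1+0.1062)^4 = 55.3440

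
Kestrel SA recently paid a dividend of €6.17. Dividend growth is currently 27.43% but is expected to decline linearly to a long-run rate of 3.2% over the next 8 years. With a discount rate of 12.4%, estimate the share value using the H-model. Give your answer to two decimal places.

€134.21

H-model: P₀ = D₀[(1+g_L) + H(g_S−g_L)]/(r−g_L), with H = 8/2 = 4.
P₀ = 6.17 × [(1+0.032) + 4×(0.2743−0.032)] / (0.124−0.032)
   = 6.17 × 2.0012 / 0.092 = 134.2109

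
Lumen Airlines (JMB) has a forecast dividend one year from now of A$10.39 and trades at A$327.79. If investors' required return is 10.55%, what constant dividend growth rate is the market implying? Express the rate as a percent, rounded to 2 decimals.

7.38%

From P₀ = D₁/(r − g), the implied growth is g = r − D₁/P₀.
g = 0.1055 − 10.39/327.79 = 0.1055 − 0.03170 = 0.07380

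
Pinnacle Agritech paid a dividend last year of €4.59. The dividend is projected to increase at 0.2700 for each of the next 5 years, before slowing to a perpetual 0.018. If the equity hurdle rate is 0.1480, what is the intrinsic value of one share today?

€90.95

Two-stage DDM. Project D₁…D_5 at 0.27, terminal growth 0.018, discount at r = 0.148.
D_1 = 5.8293
D_2 = 7.4032
D_3 = 9.4021
D_4 = 11.9406
D_5 = 15.1646
Terminal value at t=5: TV = D_6/(r−g) = 15.4376/(0.148−0.018) = 118.7506
P₀ = 5.8293/(1+0.148)^1 + 7.4032/(1+0.148)^2 + 9.4021/(1+0.148)^3 + 11.9406/(1+0.148)^4 + 15.1646/(1+0.148)^5 + 118.7506/(1+0.148)^5 = 90.9459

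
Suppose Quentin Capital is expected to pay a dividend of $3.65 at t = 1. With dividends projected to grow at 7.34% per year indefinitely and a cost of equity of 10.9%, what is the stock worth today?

Gordon growth model: P₀ = D₁/(r − g), with D₁ = 3.65 given directly.
P₀ = 3.6500 / (0.109 − 0.0734) = 3.6500 / 0.0356 = 102.5281

$102.53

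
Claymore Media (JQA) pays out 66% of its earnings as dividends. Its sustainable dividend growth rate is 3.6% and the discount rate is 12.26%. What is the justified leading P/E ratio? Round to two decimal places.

7.62

Justified leading P/E = b/(r−g) = 0.66/(0.1226−0.036) = 7.6212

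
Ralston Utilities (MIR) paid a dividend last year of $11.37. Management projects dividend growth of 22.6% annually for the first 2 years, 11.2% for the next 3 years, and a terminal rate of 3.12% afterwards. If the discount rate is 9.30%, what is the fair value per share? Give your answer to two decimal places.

$322.85

Three-stage DDM. Project D₁…D_5; terminal Gordon value at t=5 with g = 0.0312; discount at r = 0.093.
D_1 = 13.9396
D_2 = 17.0900
D_3 = 19.0041
D_4 = 21.1325
D_5 = 23.4993
TV_5 = 24.2325/(0.093−0.0312) = 392.1121
P₀ = Σ Dₜ/(1+r)ᵗ + TV_5/(1+r)^5 = 322.8524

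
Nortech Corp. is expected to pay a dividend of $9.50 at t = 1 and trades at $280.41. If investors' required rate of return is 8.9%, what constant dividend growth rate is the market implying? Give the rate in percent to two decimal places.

5.51%

From P₀ = D₁/(r − g), the implied growth is g = r − D₁/P₀.
g = 0.089 − 9.50/280.41 = 0.089 − 0.03388 = 0.05512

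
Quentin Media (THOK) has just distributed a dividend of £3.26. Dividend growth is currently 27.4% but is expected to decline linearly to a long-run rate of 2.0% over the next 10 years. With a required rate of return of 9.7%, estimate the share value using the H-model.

£96.95

H-model: P₀ = D₀[(1+g_L) + H(g_S−g_L)]/(r−g_L), with H = 10/2 = 5.
P₀ = 3.26 × [(1+0.02) + 5×(0.274−0.02)] / (0.097−0.02)
   = 3.26 × 2.2900 / 0.077 = 96.9532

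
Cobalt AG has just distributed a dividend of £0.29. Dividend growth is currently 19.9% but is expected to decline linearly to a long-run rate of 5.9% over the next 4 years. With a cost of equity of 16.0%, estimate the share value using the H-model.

H-model: P₀ = D₀[(1+g_L) + H(g_S−g_L)]/(r−g_L), with H = 4/2 = 2.
P₀ = 0.29 × [(1+0.059) + 2×(0.199−0.059)] / (0.16−0.059)
   = 0.29 × 1.3390 / 0.101 = 3.8447

£3.84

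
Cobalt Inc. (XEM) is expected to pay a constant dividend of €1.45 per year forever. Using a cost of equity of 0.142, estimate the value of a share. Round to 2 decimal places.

€10.21

Zero-growth DDM (perpetuity): P₀ = D/r = 1.45 / 0.142 = 10.2113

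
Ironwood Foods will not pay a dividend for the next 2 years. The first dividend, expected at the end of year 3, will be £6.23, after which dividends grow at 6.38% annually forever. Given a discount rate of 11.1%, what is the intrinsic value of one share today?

Deferred-dividend DDM. At t=2 the remaining stream is a growing perpetuity with first payment D_3 = 6.23.
V_2 = D_3/(r−g) = 6.23/(0.111−0.0638) = 131.9915
P₀ = V_2/(1+r)^2 = 131.9915/(1+0.111)^2 = 106.9345

£106.93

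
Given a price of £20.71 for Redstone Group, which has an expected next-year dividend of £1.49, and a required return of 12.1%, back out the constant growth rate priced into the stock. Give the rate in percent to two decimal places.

From P₀ = D₁/(r − g), the implied growth is g = r − D₁/P₀.
g = 0.121 − 1.49/20.71 = 0.121 − 0.07195 = 0.04905

4.91%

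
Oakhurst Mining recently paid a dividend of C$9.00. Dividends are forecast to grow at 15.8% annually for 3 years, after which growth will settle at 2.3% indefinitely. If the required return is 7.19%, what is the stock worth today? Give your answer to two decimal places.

Two-stage DDM. Project D₁…D_3 at 0.158, terminal growth 0.023, discount at r = 0.0719.
D_1 = 10.4220
D_2 = 12.0687
D_3 = 13.9755
Terminal value at t=3: TV = D_4/(r−g) = 14.2970/(0.0719−0.023) = 292.3715
P₀ = 10.4220/(1+0.0719)^1 + 12.0687/(1+0.0719)^2 + 13.9755/(1+0.0719)^3 + 292.3715/(1+0.0719)^3 = 268.9698

C$268.97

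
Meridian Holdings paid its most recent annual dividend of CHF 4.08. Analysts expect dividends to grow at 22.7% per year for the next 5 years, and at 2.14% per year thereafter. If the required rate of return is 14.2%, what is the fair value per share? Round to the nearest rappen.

Two-stage DDM. Project D₁…D_5 at 0.227, terminal growth 0.0214, discount at r = 0.142.
D_1 = 5.0062
D_2 = 6.1426
D_3 = 7.5369
D_4 = 9.2478
D_5 = 11.3471
Terminal value at t=5: TV = D_6/(r−g) = 11.5899/(0.142−0.0214) = 96.1018
P₀ = 5.0062/(1+0.142)^1 + 6.1426/(1+0.142)^2 + 7.5369/(1+0.142)^3 + 9.2478/(1+0.142)^4 + 11.3471/(1+0.142)^5 + 96.1018/(1+0.142)^5 = 74.9100

CHF 74.91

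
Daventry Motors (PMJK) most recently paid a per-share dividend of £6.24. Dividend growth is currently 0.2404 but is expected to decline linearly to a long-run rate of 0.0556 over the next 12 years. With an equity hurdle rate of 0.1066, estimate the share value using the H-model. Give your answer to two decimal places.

H-model: P₀ = D₀[(1+g_L) + H(g_S−g_L)]/(r−g_L), with H = 12/2 = 6.
P₀ = 6.24 × [(1+0.0556) + 6×(0.2404−0.0556)] / (0.1066−0.0556)
   = 6.24 × 2.1644 / 0.051 = 264.8207

£264.82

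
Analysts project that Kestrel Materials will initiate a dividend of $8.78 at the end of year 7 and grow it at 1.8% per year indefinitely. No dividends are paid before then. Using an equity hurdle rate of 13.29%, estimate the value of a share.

$36.14

Deferred-dividend DDM. At t=6 the remaining stream is a growing perpetuity with first payment D_7 = 8.78.
V_6 = D_7/(r−g) = 8.78/(0.1329−0.018) = 76.4143
P₀ = V_6/(1+r)^6 = 76.4143/(1+0.1329)^6 = 36.1431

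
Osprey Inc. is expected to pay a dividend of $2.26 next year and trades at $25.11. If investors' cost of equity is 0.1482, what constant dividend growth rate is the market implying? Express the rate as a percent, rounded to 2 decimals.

5.82%

From P₀ = D₁/(r − g), the implied growth is g = r − D₁/P₀.
g = 0.1482 − 2.26/25.11 = 0.1482 − 0.09000 = 0.05820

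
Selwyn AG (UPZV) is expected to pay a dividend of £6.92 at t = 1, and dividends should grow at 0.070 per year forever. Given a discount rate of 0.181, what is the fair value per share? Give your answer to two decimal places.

£62.34

Gordon growth model: P₀ = D₁/(r − g), with D₁ = 6.92 given directly.
P₀ = 6.9200 / (0.181 − 0.07) = 6.9200 / 0.111 = 62.3423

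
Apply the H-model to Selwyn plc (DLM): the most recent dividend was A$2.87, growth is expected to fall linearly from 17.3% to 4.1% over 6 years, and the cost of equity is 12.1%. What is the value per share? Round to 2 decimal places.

A$51.55

H-model: P₀ = D₀[(1+g_L) + H(g_S−g_L)]/(r−g_L), with H = 6/2 = 3.
P₀ = 2.87 × [(1+0.041) + 3×(0.173−0.041)] / (0.121−0.041)
   = 2.87 × 1.4370 / 0.08 = 51.5524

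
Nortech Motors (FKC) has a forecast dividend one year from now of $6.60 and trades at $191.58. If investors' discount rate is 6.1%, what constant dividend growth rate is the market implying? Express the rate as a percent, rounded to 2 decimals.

2.65%

From P₀ = D₁/(r − g), the implied growth is g = r − D₁/P₀.
g = 0.061 − 6.60/191.58 = 0.061 − 0.03445 = 0.02655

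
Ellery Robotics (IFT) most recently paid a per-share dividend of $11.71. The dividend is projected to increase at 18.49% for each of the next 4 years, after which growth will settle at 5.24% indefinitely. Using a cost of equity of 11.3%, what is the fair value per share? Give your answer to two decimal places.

$316.13

Two-stage DDM. Project D₁…D_4 at 0.1849, terminal growth 0.0524, discount at r = 0.113.
D_1 = 13.8752
D_2 = 16.4407
D_3 = 19.4806
D_4 = 23.0825
Terminal value at t=4: TV = D_5/(r−g) = 24.2921/(0.113−0.0524) = 400.8592
P₀ = 13.8752/(1+0.113)^1 + 16.4407/(1+0.113)^2 + 19.4806/(1+0.113)^3 + 23.0825/(1+0.113)^4 + 400.8592/(1+0.113)^4 = 316.1323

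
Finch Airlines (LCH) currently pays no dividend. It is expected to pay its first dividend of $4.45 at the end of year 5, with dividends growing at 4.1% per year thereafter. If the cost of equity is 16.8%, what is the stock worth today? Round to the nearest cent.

Deferred-dividend DDM. At t=4 the remaining stream is a growing perpetuity with first payment D_5 = 4.45.
V_4 = D_5/(r−g) = 4.45/(0.168−0.041) = 35.0394
P₀ = V_4/(1+r)^4 = 35.0394/(1+0.168)^4 = 18.8272

$18.83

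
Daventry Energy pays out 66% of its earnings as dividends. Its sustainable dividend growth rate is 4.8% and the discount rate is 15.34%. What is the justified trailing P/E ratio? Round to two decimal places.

Justified trailing P/E = b(1+g)/(r−g) = 0.66×(1+0.048)/(0.1534−0.048) = 6.5624

6.56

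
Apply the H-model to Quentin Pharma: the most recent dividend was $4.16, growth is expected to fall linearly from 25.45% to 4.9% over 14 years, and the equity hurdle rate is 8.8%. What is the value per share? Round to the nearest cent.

$265.33

H-model: P₀ = D₀[(1+g_L) + H(g_S−g_L)]/(r−g_L), with H = 14/2 = 7.
P₀ = 4.16 × [(1+0.049) + 7×(0.2545−0.049)] / (0.088−0.049)
   = 4.16 × 2.4875 / 0.039 = 265.3333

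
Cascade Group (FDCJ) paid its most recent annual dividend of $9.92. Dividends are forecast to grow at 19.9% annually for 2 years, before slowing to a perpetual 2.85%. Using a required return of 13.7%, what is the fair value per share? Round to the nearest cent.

$126.06

Two-stage DDM. Project D₁…D_2 at 0.199, terminal growth 0.0285, discount at r = 0.137.
D_1 = 11.8941
D_2 = 14.2610
Terminal value at t=2: TV = D_3/(r−g) = 14.6674/(0.137−0.0285) = 135.1838
P₀ = 11.8941/(1+0.137)^1 + 14.2610/(1+0.137)^2 + 135.1838/(1+0.137)^2 = 126.0615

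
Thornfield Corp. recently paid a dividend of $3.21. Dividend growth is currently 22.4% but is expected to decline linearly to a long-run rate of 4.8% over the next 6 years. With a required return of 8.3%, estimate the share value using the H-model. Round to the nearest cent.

$144.54

H-model: P₀ = D₀[(1+g_L) + H(g_S−g_L)]/(r−g_L), with H = 6/2 = 3.
P₀ = 3.21 × [(1+0.048) + 3×(0.224−0.048)] / (0.083−0.048)
   = 3.21 × 1.5760 / 0.035 = 144.5417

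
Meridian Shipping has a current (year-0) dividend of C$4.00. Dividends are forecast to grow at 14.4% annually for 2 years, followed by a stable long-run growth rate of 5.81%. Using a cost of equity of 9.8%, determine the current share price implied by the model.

C$123.66

Two-stage DDM. Project D₁…D_2 at 0.144, terminal growth 0.0581, discount at r = 0.098.
D_1 = 4.5760
D_2 = 5.2349
Terminal value at t=2: TV = D_3/(r−g) = 5.5391/(0.098−0.0581) = 138.8244
P₀ = 4.5760/(1+0.098)^1 + 5.2349/(1+0.098)^2 + 138.8244/(1+0.098)^2 = 123.6590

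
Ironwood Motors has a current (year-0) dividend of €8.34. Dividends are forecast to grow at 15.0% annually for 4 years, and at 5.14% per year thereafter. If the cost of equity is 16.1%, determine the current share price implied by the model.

€109.59

Two-stage DDM. Project D₁…D_4 at 0.15, terminal growth 0.0514, discount at r = 0.161.
D_1 = 9.5910
D_2 = 11.0296
D_3 = 12.6841
D_4 = 14.5867
Terminal value at t=4: TV = D_5/(r−g) = 15.3365/(0.161−0.0514) = 139.9313
P₀ = 9.5910/(1+0.161)^1 + 11.0296/(1+0.161)^2 + 12.6841/(1+0.161)^3 + 14.5867/(1+0.161)^4 + 139.9313/(1+0.161)^4 = 109.5942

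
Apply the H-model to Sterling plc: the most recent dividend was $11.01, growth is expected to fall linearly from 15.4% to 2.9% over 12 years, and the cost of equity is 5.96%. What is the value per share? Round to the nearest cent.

$640.09

H-model: P₀ = D₀[(1+g_L) + H(g_S−g_L)]/(r−g_L), with H = 12/2 = 6.
P₀ = 11.01 × [(1+0.029) + 6×(0.154−0.029)] / (0.0596−0.029)
   = 11.01 × 1.7790 / 0.0306 = 640.0912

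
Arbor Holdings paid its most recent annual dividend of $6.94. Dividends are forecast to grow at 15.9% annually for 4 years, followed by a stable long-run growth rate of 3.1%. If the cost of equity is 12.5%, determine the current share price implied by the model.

Two-stage DDM. Project D₁…D_4 at 0.159, terminal growth 0.031, discount at r = 0.125.
D_1 = 8.0435
D_2 = 9.3224
D_3 = 10.8046
D_4 = 12.5226
Terminal value at t=4: TV = D_5/(r−g) = 12.9108/(0.125−0.031) = 137.3485
P₀ = 8.0435/(1+0.125)^1 + 9.3224/(1+0.125)^2 + 10.8046/(1+0.125)^3 + 12.5226/(1+0.125)^4 + 137.3485/(1+0.125)^4 = 115.6678

$115.67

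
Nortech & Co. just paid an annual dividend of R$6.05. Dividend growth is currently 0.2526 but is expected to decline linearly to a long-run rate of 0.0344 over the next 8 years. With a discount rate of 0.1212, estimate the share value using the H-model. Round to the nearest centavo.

H-model: P₀ = D₀[(1+g_L) + H(g_S−g_L)]/(r−g_L), with H = 8/2 = 4.
P₀ = 6.05 × [(1+0.0344) + 4×(0.2526−0.0344)] / (0.1212−0.0344)
   = 6.05 × 1.9072 / 0.0868 = 132.9327

R$132.93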